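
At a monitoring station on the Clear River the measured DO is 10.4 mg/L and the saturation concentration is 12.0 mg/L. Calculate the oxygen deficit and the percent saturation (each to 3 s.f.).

D = C_s − C = 12.0 − 10.4 = 1.60 mg/L.
% saturation = 10.4/12.0 × 100 = 86.7 %.

D ≈ 1.60 mg/L; 86.7 % saturation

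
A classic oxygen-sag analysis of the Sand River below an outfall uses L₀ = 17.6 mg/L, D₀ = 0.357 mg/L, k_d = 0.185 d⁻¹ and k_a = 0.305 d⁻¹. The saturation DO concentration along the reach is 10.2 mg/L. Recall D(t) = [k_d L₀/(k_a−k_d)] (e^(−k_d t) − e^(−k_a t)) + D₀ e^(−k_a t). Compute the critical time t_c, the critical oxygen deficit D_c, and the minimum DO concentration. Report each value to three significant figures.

t_c ≈ 4.06 d; D_c ≈ 5.04 mg/L; min DO ≈ 5.16 mg/L

With k_a/k_d = 1.649 and 1 − D₀(k_a−k_d)/(k_d L₀) = 0.9868,
t_c = ln(1.649 × 0.9868) / (0.305 − 0.185) = ln(1.627) / 0.1200 = 0.4867/0.1200 = 4.056 d.
L(t_c) = L₀ e^(−k_d t_c) = 17.6 × 0.4722 = 8.311 mg/L, and at the critical point k_a D_c = k_d L, so D_c = (0.185/0.305) × 8.311 = 5.041 mg/L.
Minimum DO = C_s − D_c = 10.2 − 5.041 = 5.159 mg/L.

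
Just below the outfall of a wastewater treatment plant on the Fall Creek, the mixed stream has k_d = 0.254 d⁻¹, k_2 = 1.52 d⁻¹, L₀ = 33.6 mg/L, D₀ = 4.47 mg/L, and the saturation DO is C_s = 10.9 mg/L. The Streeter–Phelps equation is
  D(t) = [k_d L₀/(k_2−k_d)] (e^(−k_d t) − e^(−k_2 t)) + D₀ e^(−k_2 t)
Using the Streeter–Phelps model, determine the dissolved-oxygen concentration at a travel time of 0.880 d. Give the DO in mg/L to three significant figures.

DO ≈ 6.11 mg/L

k_d L₀/(k_2−k_d) = 0.254×33.6/(1.52−0.254) = 8.534/1.266 = 6.741 mg/L.
e^(−k_d t) = e^(−0.254×0.8800) = 0.7997; e^(−k_2 t) = e^(−1.52×0.8800) = 0.2625.
D = 6.741 × (0.7997 − 0.2625) + 4.47 × 0.2625 = 3.622 + 1.173 = 4.795 mg/L.
DO = C_s − D = 10.9 − 4.795 = 6.105 mg/L.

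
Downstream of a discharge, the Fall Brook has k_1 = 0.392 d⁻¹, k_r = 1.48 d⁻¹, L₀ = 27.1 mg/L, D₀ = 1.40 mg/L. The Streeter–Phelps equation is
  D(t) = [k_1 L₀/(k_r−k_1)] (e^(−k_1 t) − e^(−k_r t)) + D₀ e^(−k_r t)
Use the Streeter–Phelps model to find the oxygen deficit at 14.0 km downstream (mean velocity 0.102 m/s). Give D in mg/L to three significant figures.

Travel time t = x/v = 14.0 km / (0.102 m/s) = 14000 m / 0.102 m/s = 137300 s = 1.589 d.
k_1 L₀/(k_r−k_1) = 0.392×27.1/(1.48−0.392) = 10.62/1.088 = 9.764 mg/L.
e^(−k_1 t) = e^(−0.392×1.589) = 0.5365; e^(−k_r t) = e^(−1.48×1.589) = 0.09526.
D = 9.764 × (0.5365 − 0.09526) + 1.40 × 0.09526 = 4.308 + 0.1334 = 4.441 mg/L.

D ≈ 4.44 mg/L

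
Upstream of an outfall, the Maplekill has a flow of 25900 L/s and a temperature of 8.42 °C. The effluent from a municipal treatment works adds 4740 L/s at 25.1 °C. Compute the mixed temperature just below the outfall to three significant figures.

11.0 °C

Flow-weighted mixing: C = (Q_r C_r + Q_w C_w)/(Q_r + Q_w)
= (25900×8.42 + 4740×25.1)/(25900 + 4740) = 337100/30640 = 11.00 °C.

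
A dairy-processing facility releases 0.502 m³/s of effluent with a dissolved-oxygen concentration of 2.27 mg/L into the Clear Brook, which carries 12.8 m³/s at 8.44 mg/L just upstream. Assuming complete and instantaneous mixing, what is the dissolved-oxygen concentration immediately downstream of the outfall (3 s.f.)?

8.21 mg/L

Flow-weighted mixing: C = (Q_r C_r + Q_w C_w)/(Q_r + Q_w)
= (12.8×8.44 + 0.502×2.27)/(12.8 + 0.502) = 109.2/13.30 = 8.207 mg/L.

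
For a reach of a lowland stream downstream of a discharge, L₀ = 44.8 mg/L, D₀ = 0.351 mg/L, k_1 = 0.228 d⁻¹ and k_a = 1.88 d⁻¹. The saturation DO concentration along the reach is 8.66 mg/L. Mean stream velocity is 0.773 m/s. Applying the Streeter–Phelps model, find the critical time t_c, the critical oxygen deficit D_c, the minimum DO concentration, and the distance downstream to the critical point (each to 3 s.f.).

t_c ≈ 1.24 d; D_c ≈ 4.09 mg/L; min DO ≈ 4.57 mg/L; x_c ≈ 82.9 km

At the critical point dD/dt = 0, so k_1 L₀ e^(−k_1 t) = k_a D. Substituting D(t) from the Streeter–Phelps equation and solving for t gives
t_c = ln[(k_a/k_1)(1 − D₀(k_a−k_1)/(k_1 L₀))] / (k_a−k_1).
Here k_a−k_1 = 1.652 d⁻¹ and 1 − D₀(k_a−k_1)/(k_1 L₀) = 1 − 0.351×1.652/(0.228×44.8) = 0.9432, so
t_c = ln(8.246 × 0.9432) / 1.652 = 2.051 / 1.652 = 1.242 d.
D_c = (k_1/k_a) L₀ e^(−k_1 t_c) = (0.228/1.88) × 44.8 × e^(−0.228×1.242) = 0.1213 × 44.8 × 0.7534 = 4.094 mg/L.
Minimum DO = C_s − D_c = 8.66 − 4.094 = 4.566 mg/L.
x_c = v t_c = 0.773 m/s × 1.242 d × 86400 s/d = 82930 m ≈ 82.9 km.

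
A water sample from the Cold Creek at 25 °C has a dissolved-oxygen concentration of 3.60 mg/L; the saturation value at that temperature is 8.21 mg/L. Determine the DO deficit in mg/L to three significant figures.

D = C_s − C = 8.21 − 3.60 = 4.61 mg/L.

D ≈ 4.61 mg/L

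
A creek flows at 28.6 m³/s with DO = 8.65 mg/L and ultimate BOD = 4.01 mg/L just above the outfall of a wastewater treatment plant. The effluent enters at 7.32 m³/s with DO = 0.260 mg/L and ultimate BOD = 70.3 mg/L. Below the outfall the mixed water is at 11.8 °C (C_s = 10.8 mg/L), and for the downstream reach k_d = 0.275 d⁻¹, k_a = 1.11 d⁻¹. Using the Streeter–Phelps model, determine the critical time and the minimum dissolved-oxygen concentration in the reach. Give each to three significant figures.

t_c ≈ 0.347 d; minimum DO ≈ 6.85 mg/L

Mixed DO = (28.6×8.65 + 7.32×0.260)/(28.6+7.32) = 249.3/35.92 = 6.940 mg/L.
Mixed L₀ = (28.6×4.01 + 7.32×70.3)/(35.92) = 629.3/35.92 = 17.52 mg/L.
Initial deficit D₀ = C_s − DO₀ = 10.8 − 6.940 = 3.860 mg/L.
t_c = (1/0.8350) ln[(1.11/0.275)(1 − 3.860×0.8350/(0.275×17.52))] = 1.198 × ln(1.336) = 0.3471 d.
D_c = (0.275/1.11) × 17.52 × e^(−0.275×0.3471) = 0.2477 × 17.52 × 0.9090 = 3.945 mg/L.
Minimum DO = 10.8 − 3.945 = 6.855 mg/L.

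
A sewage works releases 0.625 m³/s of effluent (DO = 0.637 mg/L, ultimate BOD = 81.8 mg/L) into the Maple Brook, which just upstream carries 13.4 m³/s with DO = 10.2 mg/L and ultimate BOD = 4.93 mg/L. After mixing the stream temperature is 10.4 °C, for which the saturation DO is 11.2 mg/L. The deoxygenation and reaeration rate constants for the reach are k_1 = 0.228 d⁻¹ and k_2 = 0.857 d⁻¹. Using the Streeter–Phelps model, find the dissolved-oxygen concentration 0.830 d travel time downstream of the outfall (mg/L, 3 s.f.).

Mixed DO = (13.4×10.2 + 0.625×0.637)/(13.4+0.625) = 137.1/14.03 = 9.774 mg/L.
Mixed L₀ = (13.4×4.93 + 0.625×81.8)/(14.03) = 117.2/14.03 = 8.356 mg/L.
Initial deficit D₀ = C_s − DO₀ = 11.2 − 9.774 = 1.426 mg/L.
D(0.830) = [0.228×8.356/(0.857−0.228)](e^(−0.228×0.830) − e^(−0.857×0.830)) + 1.426 e^(−0.857×0.830)
= 3.029 × (0.8276 − 0.4910) + 1.426 × 0.4910 = 1.720 mg/L.
DO = 11.2 − 1.720 = 9.480 mg/L.

DO ≈ 9.48 mg/L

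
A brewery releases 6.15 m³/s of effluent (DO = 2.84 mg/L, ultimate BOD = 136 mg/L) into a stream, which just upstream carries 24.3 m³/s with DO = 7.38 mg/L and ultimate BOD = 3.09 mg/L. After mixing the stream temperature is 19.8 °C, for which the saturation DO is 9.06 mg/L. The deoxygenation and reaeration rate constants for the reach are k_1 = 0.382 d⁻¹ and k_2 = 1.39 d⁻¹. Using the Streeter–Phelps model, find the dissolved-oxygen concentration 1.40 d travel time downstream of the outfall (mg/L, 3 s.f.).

DO ≈ 3.66 mg/L

Mixed DO = (24.3×7.38 + 6.15×2.84)/(24.3+6.15) = 196.8/30.45 = 6.463 mg/L.
Mixed L₀ = (24.3×3.09 + 6.15×136)/(30.45) = 911.5/30.45 = 29.93 mg/L.
Initial deficit D₀ = C_s − DO₀ = 9.06 − 6.463 = 2.597 mg/L.
D(1.40) = [0.382×29.93/(1.39−0.382)](e^(−0.382×1.40) − e^(−1.39×1.40)) + 2.597 e^(−1.39×1.40)
= 11.34 × (0.5858 − 0.1428) + 2.597 × 0.1428 = 5.396 mg/L.
DO = 9.06 − 5.396 = 3.664 mg/L.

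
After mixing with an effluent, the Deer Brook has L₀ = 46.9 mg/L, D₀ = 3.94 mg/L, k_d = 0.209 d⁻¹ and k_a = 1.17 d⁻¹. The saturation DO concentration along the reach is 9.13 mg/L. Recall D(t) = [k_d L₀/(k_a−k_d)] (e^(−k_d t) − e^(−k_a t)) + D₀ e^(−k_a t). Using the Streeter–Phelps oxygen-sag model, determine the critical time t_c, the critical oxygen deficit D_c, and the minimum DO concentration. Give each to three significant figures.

t_c ≈ 1.28 d; D_c ≈ 6.41 mg/L; min DO ≈ 2.72 mg/L

t_c = [1/(k_a−k_d)] ln[(k_a/k_d)(1 − D₀(k_a−k_d)/(k_d L₀))]
= [1/(1.17−0.209)] ln[(1.17/0.209)(1 − 3.94×0.9610/(0.209×46.9))]
= (1/0.9610) ln[5.598 × 0.6137] = 1.041 × ln(3.436) = 1.041 × 1.234 = 1.284 d.
L(t_c) = L₀ e^(−k_d t_c) = 46.9 × 0.7646 = 35.86 mg/L, and at the critical point k_a D_c = k_d L, so D_c = (0.209/1.17) × 35.86 = 6.406 mg/L.
Minimum DO = C_s − D_c = 9.13 − 6.406 = 2.724 mg/L.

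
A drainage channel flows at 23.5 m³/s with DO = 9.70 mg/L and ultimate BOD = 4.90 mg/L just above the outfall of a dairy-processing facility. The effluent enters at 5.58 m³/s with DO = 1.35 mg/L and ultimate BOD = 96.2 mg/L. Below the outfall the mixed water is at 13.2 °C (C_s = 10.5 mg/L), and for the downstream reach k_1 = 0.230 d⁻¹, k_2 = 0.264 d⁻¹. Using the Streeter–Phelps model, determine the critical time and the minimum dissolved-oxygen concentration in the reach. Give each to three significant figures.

Mixed DO = (23.5×9.70 + 5.58×1.35)/(23.5+5.58) = 235.5/29.08 = 8.098 mg/L.
Mixed L₀ = (23.5×4.90 + 5.58×96.2)/(29.08) = 651.9/29.08 = 22.42 mg/L.
Initial deficit D₀ = C_s − DO₀ = 10.5 − 8.098 = 2.402 mg/L.
t_c = (1/0.03400) ln[(0.264/0.230)(1 − 2.402×0.03400/(0.230×22.42))] = 29.41 × ln(1.130) = 3.585 d.
D_c = (0.230/0.264) × 22.42 × e^(−0.230×3.585) = 0.8712 × 22.42 × 0.4384 = 8.563 mg/L.
Minimum DO = 10.5 − 8.563 = 1.937 mg/L.

t_c ≈ 3.59 d; minimum DO ≈ 1.94 mg/L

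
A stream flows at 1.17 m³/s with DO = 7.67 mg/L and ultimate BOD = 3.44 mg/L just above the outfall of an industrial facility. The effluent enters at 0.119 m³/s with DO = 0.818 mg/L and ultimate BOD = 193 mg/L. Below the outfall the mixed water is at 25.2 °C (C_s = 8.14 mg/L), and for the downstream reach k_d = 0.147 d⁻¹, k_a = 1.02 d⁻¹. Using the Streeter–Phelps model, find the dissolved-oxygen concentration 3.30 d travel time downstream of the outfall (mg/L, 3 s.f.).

DO ≈ 6.05 mg/L

Mixed DO = (1.17×7.67 + 0.119×0.818)/(1.17+0.119) = 9.071/1.289 = 7.037 mg/L.
Mixed L₀ = (1.17×3.44 + 0.119×193)/(1.289) = 26.99/1.289 = 20.94 mg/L.
Initial deficit D₀ = C_s − DO₀ = 8.14 − 7.037 = 1.103 mg/L.
D(3.30) = [0.147×20.94/(1.02−0.147)](e^(−0.147×3.30) − e^(−1.02×3.30)) + 1.103 e^(−1.02×3.30)
= 3.526 × (0.6156 − 0.03453) + 1.103 × 0.03453 = 2.087 mg/L.
DO = 8.14 − 2.087 = 6.053 mg/L.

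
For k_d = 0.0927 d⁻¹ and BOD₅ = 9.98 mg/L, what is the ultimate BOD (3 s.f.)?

BOD₅ = L₀(1 − e^(−5k_d)) ⇒ L₀ = BOD₅ / (1 − e^(−5×0.0927))
= 9.98 / (1 − 0.6291) = 9.98 / 0.3709 = 26.91 mg/L.

L₀ ≈ 26.9 mg/L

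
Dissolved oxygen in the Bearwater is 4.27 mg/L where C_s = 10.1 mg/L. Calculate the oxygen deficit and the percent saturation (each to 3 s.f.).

D = C_s − C = 10.1 − 4.27 = 5.83 mg/L.
% saturation = 4.27/10.1 × 100 = 42.3 %.

D ≈ 5.83 mg/L; 42.3 % saturation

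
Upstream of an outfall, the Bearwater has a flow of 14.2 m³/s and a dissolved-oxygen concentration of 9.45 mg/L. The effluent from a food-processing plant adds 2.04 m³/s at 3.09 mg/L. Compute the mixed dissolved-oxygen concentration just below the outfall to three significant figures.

Flow-weighted mixing: C = (Q_r C_r + Q_w C_w)/(Q_r + Q_w)
= (14.2×9.45 + 2.04×3.09)/(14.2 + 2.04) = 140.5/16.24 = 8.651 mg/L.

8.65 mg/L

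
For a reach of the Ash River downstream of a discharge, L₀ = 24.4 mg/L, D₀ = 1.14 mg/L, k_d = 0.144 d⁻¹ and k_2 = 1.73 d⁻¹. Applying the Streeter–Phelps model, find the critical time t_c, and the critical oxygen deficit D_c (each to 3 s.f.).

t_c ≈ 1.11 d; D_c ≈ 1.73 mg/L

At the critical point dD/dt = 0, so k_d L₀ e^(−k_d t) = k_2 D. Substituting D(t) from the Streeter–Phelps equation and solving for t gives
t_c = ln[(k_2/k_d)(1 − D₀(k_2−k_d)/(k_d L₀))] / (k_2−k_d).
Here k_2−k_d = 1.586 d⁻¹ and 1 − D₀(k_2−k_d)/(k_d L₀) = 1 − 1.14×1.586/(0.144×24.4) = 0.4854, so
t_c = ln(12.01 × 0.4854) / 1.586 = 1.763 / 1.586 = 1.112 d.
L(t_c) = L₀ e^(−k_d t_c) = 24.4 × 0.8521 = 20.79 mg/L, and at the critical point k_2 D_c = k_d L, so D_c = (0.144/1.73) × 20.79 = 1.731 mg/L.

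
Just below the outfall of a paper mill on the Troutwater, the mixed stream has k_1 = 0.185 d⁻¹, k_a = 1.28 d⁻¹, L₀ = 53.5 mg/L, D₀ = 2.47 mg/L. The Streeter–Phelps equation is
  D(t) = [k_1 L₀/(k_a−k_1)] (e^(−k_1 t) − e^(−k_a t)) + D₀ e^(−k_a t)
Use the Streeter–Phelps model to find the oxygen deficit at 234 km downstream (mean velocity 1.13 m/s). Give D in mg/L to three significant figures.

Travel time t = x/v = 234 km / (1.13 m/s) = 234000 m / 1.13 m/s = 207100 s = 2.397 d.
k_1 L₀/(k_a−k_1) = 0.185×53.5/(1.28−0.185) = 9.897/1.095 = 9.039 mg/L.
e^(−k_1 t) = e^(−0.185×2.397) = 0.6419; e^(−k_a t) = e^(−1.28×2.397) = 0.04652.
D = 9.039 × (0.6419 − 0.04652) + 2.47 × 0.04652 = 5.381 + 0.1149 = 5.496 mg/L.

D ≈ 5.50 mg/L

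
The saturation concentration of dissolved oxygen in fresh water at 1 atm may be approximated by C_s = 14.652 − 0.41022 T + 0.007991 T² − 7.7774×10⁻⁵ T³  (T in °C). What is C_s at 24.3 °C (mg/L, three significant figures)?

C_s ≈ 8.29 mg/L

C_s = 14.652 − 0.41022×24.3 + 0.007991×24.3² − 7.7774×10⁻⁵×24.3³ = 8.286 mg/L.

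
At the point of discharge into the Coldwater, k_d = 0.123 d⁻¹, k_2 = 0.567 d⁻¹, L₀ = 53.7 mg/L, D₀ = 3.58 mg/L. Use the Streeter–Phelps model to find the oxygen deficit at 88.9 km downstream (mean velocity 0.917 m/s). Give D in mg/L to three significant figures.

Travel time t = x/v = 88.9 km / (0.917 m/s) = 88900 m / 0.917 m/s = 96950 s = 1.122 d.
k_d L₀/(k_2−k_d) = 0.123×53.7/(0.567−0.123) = 6.605/0.4440 = 14.88 mg/L.
e^(−k_d t) = e^(−0.123×1.122) = 0.8711; e^(−k_2 t) = e^(−0.567×1.122) = 0.5293.
D = 14.88 × (0.8711 − 0.5293) + 3.58 × 0.5293 = 5.085 + 1.895 = 6.979 mg/L.

D ≈ 6.98 mg/L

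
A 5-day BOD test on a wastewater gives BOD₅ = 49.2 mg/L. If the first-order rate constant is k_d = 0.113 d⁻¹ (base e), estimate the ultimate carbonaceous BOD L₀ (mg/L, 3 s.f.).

BOD₅ = L₀(1 − e^(−5k_d)) ⇒ L₀ = BOD₅ / (1 − e^(−5×0.113))
= 49.2 / (1 − 0.5684) = 49.2 / 0.4316 = 114.0 mg/L.

L₀ ≈ 114 mg/L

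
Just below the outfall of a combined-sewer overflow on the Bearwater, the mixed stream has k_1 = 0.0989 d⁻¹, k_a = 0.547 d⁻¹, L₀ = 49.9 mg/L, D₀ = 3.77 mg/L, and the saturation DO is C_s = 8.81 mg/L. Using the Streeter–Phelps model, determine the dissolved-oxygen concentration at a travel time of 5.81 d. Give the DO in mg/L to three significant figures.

k_1 L₀/(k_a−k_1) = 0.0989×49.9/(0.547−0.0989) = 4.935/0.4481 = 11.01 mg/L.
e^(−k_1 t) = e^(−0.0989×5.810) = 0.5629; e^(−k_a t) = e^(−0.547×5.810) = 0.04167.
D = 11.01 × (0.5629 − 0.04167) + 3.77 × 0.04167 = 5.741 + 0.1571 = 5.898 mg/L.
DO = C_s − D = 8.81 − 5.898 = 2.912 mg/L.

DO ≈ 2.91 mg/L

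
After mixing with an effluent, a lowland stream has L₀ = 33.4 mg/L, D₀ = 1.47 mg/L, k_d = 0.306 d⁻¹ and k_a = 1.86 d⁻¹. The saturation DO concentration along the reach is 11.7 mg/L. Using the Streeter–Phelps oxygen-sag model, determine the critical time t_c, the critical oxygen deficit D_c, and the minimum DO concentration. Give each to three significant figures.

At the critical point dD/dt = 0, so k_d L₀ e^(−k_d t) = k_a D. Substituting D(t) from the Streeter–Phelps equation and solving for t gives
t_c = ln[(k_a/k_d)(1 − D₀(k_a−k_d)/(k_d L₀))] / (k_a−k_d).
Here k_a−k_d = 1.554 d⁻¹ and 1 − D₀(k_a−k_d)/(k_d L₀) = 1 − 1.47×1.554/(0.306×33.4) = 0.7765, so
t_c = ln(6.078 × 0.7765) / 1.554 = 1.552 / 1.554 = 0.9986 d.
D_c = (k_d/k_a) L₀ e^(−k_d t_c) = (0.306/1.86) × 33.4 × e^(−0.306×0.9986) = 0.1645 × 33.4 × 0.7367 = 4.048 mg/L.
Minimum DO = C_s − D_c = 11.7 − 4.048 = 7.652 mg/L.

t_c ≈ 0.999 d; D_c ≈ 4.05 mg/L; min DO ≈ 7.65 mg/L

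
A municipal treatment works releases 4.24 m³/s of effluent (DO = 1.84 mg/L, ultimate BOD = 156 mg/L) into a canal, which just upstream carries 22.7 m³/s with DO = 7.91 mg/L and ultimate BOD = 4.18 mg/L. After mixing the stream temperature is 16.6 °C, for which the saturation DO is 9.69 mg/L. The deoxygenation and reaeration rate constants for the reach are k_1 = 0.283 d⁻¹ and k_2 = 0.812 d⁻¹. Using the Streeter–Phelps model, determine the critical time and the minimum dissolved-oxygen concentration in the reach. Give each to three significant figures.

t_c ≈ 1.61 d; minimum DO ≈ 3.49 mg/L

Mixed DO = (22.7×7.91 + 4.24×1.84)/(22.7+4.24) = 187.4/26.94 = 6.955 mg/L.
Mixed L₀ = (22.7×4.18 + 4.24×156)/(26.94) = 756.3/26.94 = 28.07 mg/L.
Initial deficit D₀ = C_s − DO₀ = 9.69 − 6.955 = 2.735 mg/L.
t_c = (1/0.5290) ln[(0.812/0.283)(1 − 2.735×0.5290/(0.283×28.07))] = 1.890 × ln(2.347) = 1.612 d.
D_c = (0.283/0.812) × 28.07 × e^(−0.283×1.612) = 0.3485 × 28.07 × 0.6336 = 6.200 mg/L.
Minimum DO = 9.69 − 6.200 = 3.490 mg/L.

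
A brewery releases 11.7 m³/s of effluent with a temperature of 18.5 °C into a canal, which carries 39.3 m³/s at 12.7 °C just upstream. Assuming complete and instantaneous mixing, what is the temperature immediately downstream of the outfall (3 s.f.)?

14.0 °C

Flow-weighted mixing: C = (Q_r C_r + Q_w C_w)/(Q_r + Q_w)
= (39.3×12.7 + 11.7×18.5)/(39.3 + 11.7) = 715.6/51.00 = 14.03 °C.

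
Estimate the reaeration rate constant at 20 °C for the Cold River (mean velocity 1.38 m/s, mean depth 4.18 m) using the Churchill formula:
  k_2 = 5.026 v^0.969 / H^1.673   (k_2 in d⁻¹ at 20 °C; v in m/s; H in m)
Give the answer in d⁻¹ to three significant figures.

k_2 ≈ 0.627 d⁻¹

k_2 = 5.026 × 1.38^0.969 / 4.18^1.673 = 5.026 × 1.366 / 10.95 = 0.6274 d⁻¹.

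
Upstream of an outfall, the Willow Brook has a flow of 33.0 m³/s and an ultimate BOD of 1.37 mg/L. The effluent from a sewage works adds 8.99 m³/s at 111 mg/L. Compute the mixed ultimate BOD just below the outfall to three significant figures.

24.8 mg/L

Flow-weighted mixing: C = (Q_r C_r + Q_w C_w)/(Q_r + Q_w)
= (33.0×1.37 + 8.99×111)/(33.0 + 8.99) = 1043/41.99 = 24.84 mg/L.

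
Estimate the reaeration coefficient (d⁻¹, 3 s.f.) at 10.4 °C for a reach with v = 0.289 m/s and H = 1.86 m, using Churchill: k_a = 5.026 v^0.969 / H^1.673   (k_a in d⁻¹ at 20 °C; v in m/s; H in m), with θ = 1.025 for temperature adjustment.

k_a(20) = 5.026 × 0.289^0.969 / 1.86^1.673 = 5.026 × 0.3003 / 2.824 = 0.5345 d⁻¹.
k_a(10.4) = 0.5345 × 1.025^(10.4−20) = 0.5345 × 0.7890 = 0.4217 d⁻¹.

k_a ≈ 0.422 d⁻¹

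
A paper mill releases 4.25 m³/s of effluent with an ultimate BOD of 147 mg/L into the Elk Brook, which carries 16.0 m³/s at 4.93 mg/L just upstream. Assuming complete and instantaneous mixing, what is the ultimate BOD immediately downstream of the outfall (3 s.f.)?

34.7 mg/L

Flow-weighted mixing: C = (Q_r C_r + Q_w C_w)/(Q_r + Q_w)
= (16.0×4.93 + 4.25×147)/(16.0 + 4.25) = 703.6/20.25 = 34.75 mg/L.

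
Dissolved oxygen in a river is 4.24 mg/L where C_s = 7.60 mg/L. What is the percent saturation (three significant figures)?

55.8 % saturation

% saturation = C/C_s × 100 = 4.24/7.60 × 100 = 55.8 %.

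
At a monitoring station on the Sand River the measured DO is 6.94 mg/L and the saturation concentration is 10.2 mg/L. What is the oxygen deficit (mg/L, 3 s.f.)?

D ≈ 3.26 mg/L

D = C_s − C = 10.2 − 6.94 = 3.26 mg/L.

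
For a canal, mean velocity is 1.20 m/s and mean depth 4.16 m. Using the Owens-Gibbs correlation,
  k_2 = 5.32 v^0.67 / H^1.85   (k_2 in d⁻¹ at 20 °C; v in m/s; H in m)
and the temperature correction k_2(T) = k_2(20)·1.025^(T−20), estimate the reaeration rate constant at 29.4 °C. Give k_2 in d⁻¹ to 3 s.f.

k_2(20) = 5.32 × 1.20^0.67 / 4.16^1.85 = 5.32 × 1.130 / 13.97 = 0.4302 d⁻¹.
k_2(29.4) = 0.4302 × 1.025^(29.4−20) = 0.4302 × 1.261 = 0.5426 d⁻¹.

k_2 ≈ 0.543 d⁻¹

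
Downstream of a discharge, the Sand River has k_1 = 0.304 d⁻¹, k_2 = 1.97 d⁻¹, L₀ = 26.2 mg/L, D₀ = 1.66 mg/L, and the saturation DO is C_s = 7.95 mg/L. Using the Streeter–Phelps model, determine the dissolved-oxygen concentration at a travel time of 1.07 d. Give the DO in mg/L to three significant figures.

k_1 L₀/(k_2−k_1) = 0.304×26.2/(1.97−0.304) = 7.965/1.666 = 4.781 mg/L.
e^(−k_1 t) = e^(−0.304×1.070) = 0.7223; e^(−k_2 t) = e^(−1.97×1.070) = 0.1215.
D = 4.781 × (0.7223 − 0.1215) + 1.66 × 0.1215 = 2.872 + 0.2017 = 3.074 mg/L.
DO = C_s − D = 7.95 − 3.074 = 4.876 mg/L.

DO ≈ 4.88 mg/L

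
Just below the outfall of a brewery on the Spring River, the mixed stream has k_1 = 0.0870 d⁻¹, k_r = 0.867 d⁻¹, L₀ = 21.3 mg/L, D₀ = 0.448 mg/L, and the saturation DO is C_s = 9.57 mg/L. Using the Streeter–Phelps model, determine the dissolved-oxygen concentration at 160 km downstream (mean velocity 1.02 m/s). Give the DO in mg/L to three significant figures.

Travel time t = x/v = 160 km / (1.02 m/s) = 160000 m / 1.02 m/s = 156900 s = 1.816 d.
k_1 L₀/(k_r−k_1) = 0.0870×21.3/(0.867−0.0870) = 1.853/0.7800 = 2.376 mg/L.
e^(−k_1 t) = e^(−0.0870×1.816) = 0.8539; e^(−k_r t) = e^(−0.867×1.816) = 0.2072.
D = 2.376 × (0.8539 − 0.2072) + 0.448 × 0.2072 = 1.536 + 0.09283 = 1.629 mg/L.
DO = C_s − D = 9.57 − 1.629 = 7.941 mg/L.

DO ≈ 7.94 mg/L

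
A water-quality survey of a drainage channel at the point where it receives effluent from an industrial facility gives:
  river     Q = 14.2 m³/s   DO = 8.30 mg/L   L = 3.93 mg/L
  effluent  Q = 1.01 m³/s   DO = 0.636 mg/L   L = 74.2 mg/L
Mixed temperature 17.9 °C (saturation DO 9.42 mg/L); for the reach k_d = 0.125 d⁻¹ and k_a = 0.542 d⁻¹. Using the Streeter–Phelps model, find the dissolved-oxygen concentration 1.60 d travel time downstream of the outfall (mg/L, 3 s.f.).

Mixed DO = (14.2×8.30 + 1.01×0.636)/(14.2+1.01) = 118.5/15.21 = 7.791 mg/L.
Mixed L₀ = (14.2×3.93 + 1.01×74.2)/(15.21) = 130.7/15.21 = 8.596 mg/L.
Initial deficit D₀ = C_s − DO₀ = 9.42 − 7.791 = 1.629 mg/L.
D(1.60) = [0.125×8.596/(0.542−0.125)](e^(−0.125×1.60) − e^(−0.542×1.60)) + 1.629 e^(−0.542×1.60)
= 2.577 × (0.8187 − 0.4201) + 1.629 × 0.4201 = 1.711 mg/L.
DO = 9.42 − 1.711 = 7.709 mg/L.

DO ≈ 7.71 mg/L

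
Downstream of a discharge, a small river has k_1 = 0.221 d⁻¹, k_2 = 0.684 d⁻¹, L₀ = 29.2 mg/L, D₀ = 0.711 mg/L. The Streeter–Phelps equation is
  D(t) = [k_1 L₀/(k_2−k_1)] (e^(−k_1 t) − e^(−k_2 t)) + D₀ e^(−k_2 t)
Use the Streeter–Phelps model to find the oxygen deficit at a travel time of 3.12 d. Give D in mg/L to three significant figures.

k_1 L₀/(k_2−k_1) = 0.221×29.2/(0.684−0.221) = 6.453/0.4630 = 13.94 mg/L.
e^(−k_1 t) = e^(−0.221×3.120) = 0.5018; e^(−k_2 t) = e^(−0.684×3.120) = 0.1184.
D = 13.94 × (0.5018 − 0.1184) + 0.711 × 0.1184 = 5.345 + 0.08415 = 5.429 mg/L.

D ≈ 5.43 mg/L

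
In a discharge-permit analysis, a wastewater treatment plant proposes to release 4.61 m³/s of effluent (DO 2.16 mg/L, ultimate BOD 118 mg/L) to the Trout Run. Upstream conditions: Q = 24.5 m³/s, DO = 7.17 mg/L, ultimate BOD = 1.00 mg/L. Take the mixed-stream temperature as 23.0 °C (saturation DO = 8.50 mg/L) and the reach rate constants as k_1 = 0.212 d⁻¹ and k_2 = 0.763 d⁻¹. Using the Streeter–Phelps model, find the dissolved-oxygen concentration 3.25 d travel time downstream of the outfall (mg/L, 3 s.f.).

Mixed DO = (24.5×7.17 + 4.61×2.16)/(24.5+4.61) = 185.6/29.11 = 6.377 mg/L.
Mixed L₀ = (24.5×1.00 + 4.61×118)/(29.11) = 568.5/29.11 = 19.53 mg/L.
Initial deficit D₀ = C_s − DO₀ = 8.50 − 6.377 = 2.123 mg/L.
D(3.25) = [0.212×19.53/(0.763−0.212)](e^(−0.212×3.25) − e^(−0.763×3.25)) + 2.123 e^(−0.763×3.25)
= 7.514 × (0.5021 − 0.08376) + 2.123 × 0.08376 = 3.321 mg/L.
DO = 8.50 − 3.321 = 5.179 mg/L.

DO ≈ 5.18 mg/L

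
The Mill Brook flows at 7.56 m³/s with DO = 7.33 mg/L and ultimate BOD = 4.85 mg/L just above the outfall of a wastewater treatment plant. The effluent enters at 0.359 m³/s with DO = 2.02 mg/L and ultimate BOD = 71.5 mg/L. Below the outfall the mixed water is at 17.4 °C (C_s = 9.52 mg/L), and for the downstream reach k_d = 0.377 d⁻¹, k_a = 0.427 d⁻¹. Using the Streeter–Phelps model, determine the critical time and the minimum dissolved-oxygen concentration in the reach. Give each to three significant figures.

Mixed DO = (7.56×7.33 + 0.359×2.02)/(7.56+0.359) = 56.14/7.919 = 7.089 mg/L.
Mixed L₀ = (7.56×4.85 + 0.359×71.5)/(7.919) = 62.33/7.919 = 7.872 mg/L.
Initial deficit D₀ = C_s − DO₀ = 9.52 − 7.089 = 2.431 mg/L.
t_c = (1/0.05000) ln[(0.427/0.377)(1 − 2.431×0.05000/(0.377×7.872))] = 20.00 × ln(1.086) = 1.654 d.
D_c = (0.377/0.427) × 7.872 × e^(−0.377×1.654) = 0.8829 × 7.872 × 0.5359 = 3.725 mg/L.
Minimum DO = 9.52 − 3.725 = 5.795 mg/L.

t_c ≈ 1.65 d; minimum DO ≈ 5.80 mg/L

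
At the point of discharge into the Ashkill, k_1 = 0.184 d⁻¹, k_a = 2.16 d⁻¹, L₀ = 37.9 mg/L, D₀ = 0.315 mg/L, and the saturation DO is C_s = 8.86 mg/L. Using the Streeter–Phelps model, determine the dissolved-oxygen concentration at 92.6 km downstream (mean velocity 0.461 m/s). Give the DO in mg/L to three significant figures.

Travel time t = x/v = 92.6 km / (0.461 m/s) = 92600 m / 0.461 m/s = 200900 s = 2.325 d.
k_1 L₀/(k_a−k_1) = 0.184×37.9/(2.16−0.184) = 6.974/1.976 = 3.529 mg/L.
e^(−k_1 t) = e^(−0.184×2.325) = 0.6520; e^(−k_a t) = e^(−2.16×2.325) = 0.006593.
D = 3.529 × (0.6520 − 0.006593) + 0.315 × 0.006593 = 2.278 + 0.002077 = 2.280 mg/L.
DO = C_s − D = 8.86 − 2.280 = 6.580 mg/L.

DO ≈ 6.58 mg/L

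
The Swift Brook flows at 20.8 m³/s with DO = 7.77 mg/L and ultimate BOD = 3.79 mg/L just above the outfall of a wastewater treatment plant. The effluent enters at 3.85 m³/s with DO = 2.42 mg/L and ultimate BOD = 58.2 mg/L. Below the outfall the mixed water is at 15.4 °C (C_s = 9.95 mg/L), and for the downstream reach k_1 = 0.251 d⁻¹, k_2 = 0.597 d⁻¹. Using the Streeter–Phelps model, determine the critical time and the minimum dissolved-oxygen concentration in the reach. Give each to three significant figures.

Mixed DO = (20.8×7.77 + 3.85×2.42)/(20.8+3.85) = 170.9/24.65 = 6.934 mg/L.
Mixed L₀ = (20.8×3.79 + 3.85×58.2)/(24.65) = 302.9/24.65 = 12.29 mg/L.
Initial deficit D₀ = C_s − DO₀ = 9.95 − 6.934 = 3.016 mg/L.
t_c = (1/0.3460) ln[(0.597/0.251)(1 − 3.016×0.3460/(0.251×12.29))] = 2.890 × ln(1.574) = 1.311 d.
D_c = (0.251/0.597) × 12.29 × e^(−0.251×1.311) = 0.4204 × 12.29 × 0.7196 = 3.718 mg/L.
Minimum DO = 9.95 − 3.718 = 6.232 mg/L.

t_c ≈ 1.31 d; minimum DO ≈ 6.23 mg/L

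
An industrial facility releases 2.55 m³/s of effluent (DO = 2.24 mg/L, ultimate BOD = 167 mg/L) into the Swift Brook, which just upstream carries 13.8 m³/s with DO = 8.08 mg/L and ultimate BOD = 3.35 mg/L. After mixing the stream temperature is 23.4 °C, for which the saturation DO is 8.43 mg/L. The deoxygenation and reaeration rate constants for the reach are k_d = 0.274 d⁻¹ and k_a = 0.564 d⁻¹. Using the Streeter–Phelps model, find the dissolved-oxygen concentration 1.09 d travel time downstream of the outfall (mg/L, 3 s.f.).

DO ≈ 2.26 mg/L

Mixed DO = (13.8×8.08 + 2.55×2.24)/(13.8+2.55) = 117.2/16.35 = 7.169 mg/L.
Mixed L₀ = (13.8×3.35 + 2.55×167)/(16.35) = 472.1/16.35 = 28.87 mg/L.
Initial deficit D₀ = C_s − DO₀ = 8.43 − 7.169 = 1.261 mg/L.
D(1.09) = [0.274×28.87/(0.564−0.274)](e^(−0.274×1.09) − e^(−0.564×1.09)) + 1.261 e^(−0.564×1.09)
= 27.28 × (0.7418 − 0.5408) + 1.261 × 0.5408 = 6.166 mg/L.
DO = 8.43 − 6.166 = 2.264 mg/L.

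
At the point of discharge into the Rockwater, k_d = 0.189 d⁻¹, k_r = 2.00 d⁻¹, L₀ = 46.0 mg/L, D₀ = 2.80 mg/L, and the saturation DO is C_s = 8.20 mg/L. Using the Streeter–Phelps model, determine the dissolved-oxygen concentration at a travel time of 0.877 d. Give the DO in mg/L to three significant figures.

k_d L₀/(k_r−k_d) = 0.189×46.0/(2.00−0.189) = 8.694/1.811 = 4.801 mg/L.
e^(−k_d t) = e^(−0.189×0.8770) = 0.8473; e^(−k_r t) = e^(−2.00×0.8770) = 0.1731.
D = 4.801 × (0.8473 − 0.1731) + 2.80 × 0.1731 = 3.236 + 0.4846 = 3.721 mg/L.
DO = C_s − D = 8.20 − 3.721 = 4.479 mg/L.

DO ≈ 4.48 mg/L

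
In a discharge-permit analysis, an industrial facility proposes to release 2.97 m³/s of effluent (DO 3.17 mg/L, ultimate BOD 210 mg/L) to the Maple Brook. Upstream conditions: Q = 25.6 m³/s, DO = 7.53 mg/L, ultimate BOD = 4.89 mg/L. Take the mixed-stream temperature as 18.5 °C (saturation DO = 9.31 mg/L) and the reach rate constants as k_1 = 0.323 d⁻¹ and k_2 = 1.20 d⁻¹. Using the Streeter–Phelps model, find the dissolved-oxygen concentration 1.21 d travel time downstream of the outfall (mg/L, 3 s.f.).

Mixed DO = (25.6×7.53 + 2.97×3.17)/(25.6+2.97) = 202.2/28.57 = 7.077 mg/L.
Mixed L₀ = (25.6×4.89 + 2.97×210)/(28.57) = 748.9/28.57 = 26.21 mg/L.
Initial deficit D₀ = C_s − DO₀ = 9.31 − 7.077 = 2.233 mg/L.
D(1.21) = [0.323×26.21/(1.20−0.323)](e^(−0.323×1.21) − e^(−1.20×1.21)) + 2.233 e^(−1.20×1.21)
= 9.654 × (0.6765 − 0.2341) + 2.233 × 0.2341 = 4.794 mg/L.
DO = 9.31 − 4.794 = 4.516 mg/L.

DO ≈ 4.52 mg/L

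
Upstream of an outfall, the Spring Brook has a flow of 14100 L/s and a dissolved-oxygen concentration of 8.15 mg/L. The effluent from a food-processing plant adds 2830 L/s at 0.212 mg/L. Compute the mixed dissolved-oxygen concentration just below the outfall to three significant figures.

Flow-weighted mixing: C = (Q_r C_r + Q_w C_w)/(Q_r + Q_w)
= (14100×8.15 + 2830×0.212)/(14100 + 2830) = 115500/16930 = 6.823 mg/L.

6.82 mg/L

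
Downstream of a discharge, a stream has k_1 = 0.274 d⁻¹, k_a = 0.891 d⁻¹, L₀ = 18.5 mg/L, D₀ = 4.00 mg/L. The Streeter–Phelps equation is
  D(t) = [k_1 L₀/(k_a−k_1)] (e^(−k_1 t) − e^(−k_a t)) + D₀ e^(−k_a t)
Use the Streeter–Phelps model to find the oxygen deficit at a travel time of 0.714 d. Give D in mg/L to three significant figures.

D ≈ 4.52 mg/L

k_1 L₀/(k_a−k_1) = 0.274×18.5/(0.891−0.274) = 5.069/0.6170 = 8.216 mg/L.
e^(−k_1 t) = e^(−0.274×0.7140) = 0.8223; e^(−k_a t) = e^(−0.891×0.7140) = 0.5293.
D = 8.216 × (0.8223 − 0.5293) + 4.00 × 0.5293 = 2.407 + 2.117 = 4.524 mg/L.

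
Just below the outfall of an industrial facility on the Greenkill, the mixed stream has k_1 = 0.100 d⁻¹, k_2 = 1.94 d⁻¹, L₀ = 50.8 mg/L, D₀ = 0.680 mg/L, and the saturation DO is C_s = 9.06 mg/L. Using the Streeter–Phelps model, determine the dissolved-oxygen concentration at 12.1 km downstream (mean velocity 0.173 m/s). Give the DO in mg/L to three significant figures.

DO ≈ 6.95 mg/L

Travel time t = x/v = 12.1 km / (0.173 m/s) = 12100 m / 0.173 m/s = 69940 s = 0.8095 d.
k_1 L₀/(k_2−k_1) = 0.100×50.8/(1.94−0.100) = 5.080/1.840 = 2.761 mg/L.
e^(−k_1 t) = e^(−0.100×0.8095) = 0.9222; e^(−k_2 t) = e^(−1.94×0.8095) = 0.2079.
D = 2.761 × (0.9222 − 0.2079) + 0.680 × 0.2079 = 1.972 + 0.1414 = 2.113 mg/L.
DO = C_s − D = 9.06 − 2.113 = 6.947 mg/L.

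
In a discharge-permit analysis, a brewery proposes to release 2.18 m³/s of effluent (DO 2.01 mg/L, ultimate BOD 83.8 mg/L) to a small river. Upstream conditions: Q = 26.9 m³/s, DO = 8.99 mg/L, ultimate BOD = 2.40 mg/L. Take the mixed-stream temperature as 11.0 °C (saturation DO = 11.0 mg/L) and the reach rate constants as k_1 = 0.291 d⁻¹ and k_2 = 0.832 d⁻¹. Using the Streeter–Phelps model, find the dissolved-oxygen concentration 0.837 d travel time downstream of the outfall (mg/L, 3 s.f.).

DO ≈ 8.43 mg/L

Mixed DO = (26.9×8.99 + 2.18×2.01)/(26.9+2.18) = 246.2/29.08 = 8.467 mg/L.
Mixed L₀ = (26.9×2.40 + 2.18×83.8)/(29.08) = 247.2/29.08 = 8.502 mg/L.
Initial deficit D₀ = C_s − DO₀ = 11.0 − 8.467 = 2.533 mg/L.
D(0.837) = [0.291×8.502/(0.832−0.291)](e^(−0.291×0.837) − e^(−0.832×0.837)) + 2.533 e^(−0.832×0.837)
= 4.573 × (0.7838 − 0.4984) + 2.533 × 0.4984 = 2.568 mg/L.
DO = 11.0 − 2.568 = 8.432 mg/L.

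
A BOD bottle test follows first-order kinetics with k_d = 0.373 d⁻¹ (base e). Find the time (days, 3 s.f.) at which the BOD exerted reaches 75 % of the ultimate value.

y/L₀ = 1 − e^(−k_d t) = 0.75 ⇒ e^(−k_d t) = 0.250
t = −ln(0.250) / 0.373 = 1.386 / 0.373 = 3.717 d.

t ≈ 3.72 d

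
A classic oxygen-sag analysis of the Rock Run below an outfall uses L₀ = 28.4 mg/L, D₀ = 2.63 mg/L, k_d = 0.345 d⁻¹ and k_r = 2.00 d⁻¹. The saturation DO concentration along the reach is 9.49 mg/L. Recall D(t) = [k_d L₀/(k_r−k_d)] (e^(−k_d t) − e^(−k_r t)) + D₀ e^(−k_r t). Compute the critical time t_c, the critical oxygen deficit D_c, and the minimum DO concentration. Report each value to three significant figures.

t_c ≈ 0.707 d; D_c ≈ 3.84 mg/L; min DO ≈ 5.65 mg/L

At the critical point dD/dt = 0, so k_d L₀ e^(−k_d t) = k_r D. Substituting D(t) from the Streeter–Phelps equation and solving for t gives
t_c = ln[(k_r/k_d)(1 − D₀(k_r−k_d)/(k_d L₀))] / (k_r−k_d).
Here k_r−k_d = 1.655 d⁻¹ and 1 − D₀(k_r−k_d)/(k_d L₀) = 1 − 2.63×1.655/(0.345×28.4) = 0.5558, so
t_c = ln(5.797 × 0.5558) / 1.655 = 1.170 / 1.655 = 0.7069 d.
D_c = (k_d/k_r) L₀ e^(−k_d t_c) = (0.345/2.00) × 28.4 × e^(−0.345×0.7069) = 0.1725 × 28.4 × 0.7836 = 3.839 mg/L.
Minimum DO = C_s − D_c = 9.49 − 3.839 = 5.651 mg/L.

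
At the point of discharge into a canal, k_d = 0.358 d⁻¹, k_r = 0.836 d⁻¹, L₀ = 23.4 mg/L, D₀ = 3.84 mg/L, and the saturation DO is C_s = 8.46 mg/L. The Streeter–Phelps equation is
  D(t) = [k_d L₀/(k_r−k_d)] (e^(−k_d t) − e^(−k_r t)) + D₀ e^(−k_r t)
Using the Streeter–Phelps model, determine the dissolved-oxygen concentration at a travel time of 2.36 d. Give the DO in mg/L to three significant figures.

DO ≈ 2.83 mg/L

k_d L₀/(k_r−k_d) = 0.358×23.4/(0.836−0.358) = 8.377/0.4780 = 17.53 mg/L.
e^(−k_d t) = e^(−0.358×2.360) = 0.4296; e^(−k_r t) = e^(−0.836×2.360) = 0.1390.
D = 17.53 × (0.4296 − 0.1390) + 3.84 × 0.1390 = 5.092 + 0.5339 = 5.626 mg/L.
DO = C_s − D = 8.46 − 5.626 = 2.834 mg/L.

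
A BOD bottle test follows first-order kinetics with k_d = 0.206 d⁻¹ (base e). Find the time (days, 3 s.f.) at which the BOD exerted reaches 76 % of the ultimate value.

t ≈ 6.93 d

y/L₀ = 1 − e^(−k_d t) = 0.76 ⇒ e^(−k_d t) = 0.240
t = −ln(0.240) / 0.206 = 1.427 / 0.206 = 6.928 d.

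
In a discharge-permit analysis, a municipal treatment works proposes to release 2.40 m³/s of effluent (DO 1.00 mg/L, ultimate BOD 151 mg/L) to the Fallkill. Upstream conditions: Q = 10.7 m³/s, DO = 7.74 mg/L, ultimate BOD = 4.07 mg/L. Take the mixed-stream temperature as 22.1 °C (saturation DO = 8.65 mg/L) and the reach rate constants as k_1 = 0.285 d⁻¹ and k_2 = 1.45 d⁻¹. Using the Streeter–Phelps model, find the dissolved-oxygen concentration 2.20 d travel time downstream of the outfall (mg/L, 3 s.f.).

Mixed DO = (10.7×7.74 + 2.40×1.00)/(10.7+2.40) = 85.22/13.10 = 6.505 mg/L.
Mixed L₀ = (10.7×4.07 + 2.40×151)/(13.10) = 405.9/13.10 = 30.99 mg/L.
Initial deficit D₀ = C_s − DO₀ = 8.65 − 6.505 = 2.145 mg/L.
D(2.20) = [0.285×30.99/(1.45−0.285)](e^(−0.285×2.20) − e^(−1.45×2.20)) + 2.145 e^(−1.45×2.20)
= 7.581 × (0.5342 − 0.04117) + 2.145 × 0.04117 = 3.826 mg/L.
DO = 8.65 − 3.826 = 4.824 mg/L.

DO ≈ 4.82 mg/L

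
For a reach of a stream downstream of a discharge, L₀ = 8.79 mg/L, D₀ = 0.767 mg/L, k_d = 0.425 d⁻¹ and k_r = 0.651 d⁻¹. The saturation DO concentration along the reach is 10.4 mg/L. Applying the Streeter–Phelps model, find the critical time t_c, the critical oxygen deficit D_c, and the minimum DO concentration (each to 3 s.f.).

t_c ≈ 1.68 d; D_c ≈ 2.81 mg/L; min DO ≈ 7.59 mg/L

At the critical point dD/dt = 0, so k_d L₀ e^(−k_d t) = k_r D. Substituting D(t) from the Streeter–Phelps equation and solving for t gives
t_c = ln[(k_r/k_d)(1 − D₀(k_r−k_d)/(k_d L₀))] / (k_r−k_d).
Here k_r−k_d = 0.2260 d⁻¹ and 1 − D₀(k_r−k_d)/(k_d L₀) = 1 − 0.767×0.2260/(0.425×8.79) = 0.9536, so
t_c = ln(1.532 × 0.9536) / 0.2260 = 0.3789 / 0.2260 = 1.677 d.
D_c = (k_d/k_r) L₀ e^(−k_d t_c) = (0.425/0.651) × 8.79 × e^(−0.425×1.677) = 0.6528 × 8.79 × 0.4904 = 2.814 mg/L.
Minimum DO = C_s − D_c = 10.4 − 2.814 = 7.586 mg/L.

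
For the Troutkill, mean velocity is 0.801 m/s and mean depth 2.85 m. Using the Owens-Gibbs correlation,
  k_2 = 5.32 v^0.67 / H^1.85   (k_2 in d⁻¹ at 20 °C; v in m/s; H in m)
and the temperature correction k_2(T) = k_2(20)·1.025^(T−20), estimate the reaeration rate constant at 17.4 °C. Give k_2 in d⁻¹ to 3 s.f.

k_2(20) = 5.32 × 0.801^0.67 / 2.85^1.85 = 5.32 × 0.8619 / 6.942 = 0.6605 d⁻¹.
k_2(17.4) = 0.6605 × 1.025^(17.4−20) = 0.6605 × 0.9378 = 0.6194 d⁻¹.

k_2 ≈ 0.619 d⁻¹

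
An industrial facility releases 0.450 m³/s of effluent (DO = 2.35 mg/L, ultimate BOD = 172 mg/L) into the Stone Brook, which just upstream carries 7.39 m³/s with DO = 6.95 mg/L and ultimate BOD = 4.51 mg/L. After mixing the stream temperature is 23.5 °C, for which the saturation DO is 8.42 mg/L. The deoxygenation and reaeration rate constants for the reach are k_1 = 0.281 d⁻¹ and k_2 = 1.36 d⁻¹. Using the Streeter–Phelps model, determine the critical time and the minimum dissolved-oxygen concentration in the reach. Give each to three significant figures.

t_c ≈ 0.871 d; minimum DO ≈ 6.14 mg/L

Mixed DO = (7.39×6.95 + 0.450×2.35)/(7.39+0.450) = 52.42/7.840 = 6.686 mg/L.
Mixed L₀ = (7.39×4.51 + 0.450×172)/(7.840) = 110.7/7.840 = 14.12 mg/L.
Initial deficit D₀ = C_s − DO₀ = 8.42 − 6.686 = 1.734 mg/L.
t_c = (1/1.079) ln[(1.36/0.281)(1 − 1.734×1.079/(0.281×14.12))] = 0.9268 × ln(2.558) = 0.8705 d.
D_c = (0.281/1.36) × 14.12 × e^(−0.281×0.8705) = 0.2066 × 14.12 × 0.7830 = 2.285 mg/L.
Minimum DO = 8.42 − 2.285 = 6.135 mg/L.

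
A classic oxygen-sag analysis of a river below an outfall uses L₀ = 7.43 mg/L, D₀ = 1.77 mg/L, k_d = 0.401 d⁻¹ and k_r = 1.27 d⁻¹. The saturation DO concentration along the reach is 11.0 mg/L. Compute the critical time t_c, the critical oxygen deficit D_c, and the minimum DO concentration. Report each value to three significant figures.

t_c ≈ 0.491 d; D_c ≈ 1.93 mg/L; min DO ≈ 9.07 mg/L

At the critical point dD/dt = 0, so k_d L₀ e^(−k_d t) = k_r D. Substituting D(t) from the Streeter–Phelps equation and solving for t gives
t_c = ln[(k_r/k_d)(1 − D₀(k_r−k_d)/(k_d L₀))] / (k_r−k_d).
Here k_r−k_d = 0.8690 d⁻¹ and 1 − D₀(k_r−k_d)/(k_d L₀) = 1 − 1.77×0.8690/(0.401×7.43) = 0.4838, so
t_c = ln(3.167 × 0.4838) / 0.8690 = 0.4266 / 0.8690 = 0.4909 d.
D_c = (k_d/k_r) L₀ e^(−k_d t_c) = (0.401/1.27) × 7.43 × e^(−0.401×0.4909) = 0.3157 × 7.43 × 0.8213 = 1.927 mg/L.
Minimum DO = C_s − D_c = 11.0 − 1.927 = 9.073 mg/L.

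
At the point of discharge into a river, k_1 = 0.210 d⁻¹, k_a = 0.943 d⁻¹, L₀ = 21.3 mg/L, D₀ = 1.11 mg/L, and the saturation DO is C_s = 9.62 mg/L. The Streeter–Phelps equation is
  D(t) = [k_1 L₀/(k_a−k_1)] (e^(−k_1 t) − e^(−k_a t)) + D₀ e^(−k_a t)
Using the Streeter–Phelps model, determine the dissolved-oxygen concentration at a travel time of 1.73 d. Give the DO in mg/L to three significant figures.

DO ≈ 6.35 mg/L

k_1 L₀/(k_a−k_1) = 0.210×21.3/(0.943−0.210) = 4.473/0.7330 = 6.102 mg/L.
e^(−k_1 t) = e^(−0.210×1.730) = 0.6954; e^(−k_a t) = e^(−0.943×1.730) = 0.1957.
D = 6.102 × (0.6954 − 0.1957) + 1.11 × 0.1957 = 3.049 + 0.2172 = 3.267 mg/L.
DO = C_s − D = 9.62 − 3.267 = 6.353 mg/L.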